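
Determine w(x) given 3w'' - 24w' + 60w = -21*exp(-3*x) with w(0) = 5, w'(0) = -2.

Divide through by 3: w'' - 8w' + 20w = -7*exp(-3*x).
Characteristic equation r² - 8r + 20 = 0 has discriminant (-8)² - 4·(20) = -16 < 0, so r = 4 ± 2i.
Hence w_h = C1*cos(2*x)*exp(4*x) + C2*exp(4*x)*sin(2*x).
Try w_p = A*exp(-3*x). Substituting into the equation and dividing by exp(-3*x) gives A = -7/53, so w_p = -7*exp(-3*x)/53.
General solution: w = -7*exp(-3*x)/53 + C1*cos(2*x)*exp(4*x) + C2*exp(4*x)*sin(2*x).
Apply the initial conditions: w(0) = -7/53 + C1 = 5 and w'(0) = 21/53 + 2*C2 + 4*C1 = -2. Solving gives C1 = 272/53, C2 = -1215/106.

w = -7*exp(-3*x)/53 - 1215*exp(4*x)*sin(2*x)/106 + 272*cos(2*x)*exp(4*x)/53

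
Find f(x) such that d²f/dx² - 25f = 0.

Characteristic equation r² - 25 = 0 factors as (r - 5)(r + 5) = 0, so r = 5, -5.
Hence f_h = C1*exp(5*x) + C2*exp(-5*x).

f = C1*exp(5*x) + C2*exp(-5*x)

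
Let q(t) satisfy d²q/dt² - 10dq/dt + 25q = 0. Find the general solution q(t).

Characteristic equation r² - 10r + 25 = 0 has discriminant (-10)² - 4·(25) = 0, so r = 5 is a repeated root.
Hence q_h = (C1 + C2*t)*exp(5*t).

q = C1*exp(5*t) + C2*t*exp(5*t)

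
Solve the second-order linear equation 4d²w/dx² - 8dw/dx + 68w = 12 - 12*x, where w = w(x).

w = 45/289 - 3*x/17 + C1*cos(4*x)*exp(x) + C2*exp(x)*sin(4*x)

Divide through by 4: w'' - 2w' + 17w = 3 - 3*x.
Characteristic equation r² - 2r + 17 = 0 has discriminant (-2)² - 4·(17) = -64 < 0, so r = 1 ± 4i.
Hence w_h = C1*cos(4*x)*exp(x) + C2*exp(x)*sin(4*x).
For the particular solution try w_p = A0 + A1*x. Substituting and matching coefficients of each power of x gives A0 = 45/289, A1 = -3/17, so w_p = 45/289 - 3*x/17.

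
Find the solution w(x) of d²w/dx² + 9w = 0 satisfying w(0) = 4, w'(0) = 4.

Characteristic equation r² + 9 = 0 has discriminant (0)² - 4·(9) = -36 < 0, so r = ± 3i.
Hence w_h = C1*cos(3*x) + C2*sin(3*x).
Apply the initial conditions: w(0) = C1 = 4 and w'(0) = 3*C2 = 4. Solving gives C1 = 4, C2 = 4/3.

w = 4*cos(3*x) + 4*sin(3*x)/3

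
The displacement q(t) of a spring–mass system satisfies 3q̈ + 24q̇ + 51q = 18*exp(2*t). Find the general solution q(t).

q = 6*exp(2*t)/37 + C1*cos(t)*exp(-4*t) + C2*exp(-4*t)*sin(t)

Divide through by 3: q'' + 8q' + 17q = 6*exp(2*t).
Characteristic equation r² + 8r + 17 = 0 has discriminant (8)² - 4·(17) = -4 < 0, so r = -4 ± i.
Hence q_h = C1*cos(t)*exp(-4*t) + C2*exp(-4*t)*sin(t).
Try q_p = A*exp(2*t). Substituting into the equation and dividing by exp(2*t) gives A = 6/37, so q_p = 6*exp(2*t)/37.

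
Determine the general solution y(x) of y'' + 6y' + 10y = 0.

y = C1*cos(x)*exp(-3*x) + C2*exp(-3*x)*sin(x)

Characteristic equation r² + 6r + 10 = 0 has discriminant (6)² - 4·(10) = -4 < 0, so r = -3 ± i.
Hence y_h = C1*cos(x)*exp(-3*x) + C2*exp(-3*x)*sin(x).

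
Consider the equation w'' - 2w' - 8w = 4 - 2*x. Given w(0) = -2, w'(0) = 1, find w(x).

w = -9/16 - 17*exp(4*x)/48 - 13*exp(-2*x)/12 + x/4

Characteristic equation r² - 2r - 8 = 0 factors as (r - 4)(r + 2) = 0, so r = 4, -2.
Hence w_h = C1*exp(4*x) + C2*exp(-2*x).
For the particular solution try w_p = A0 + A1*x. Substituting and matching coefficients of each power of x gives A0 = -9/16, A1 = 1/4, so w_p = -9/16 + x/4.
General solution: w = -9/16 + x/4 + C1*exp(4*x) + C2*exp(-2*x).
Apply the initial conditions: w(0) = -9/16 + C1 + C2 = -2 and w'(0) = 1/4 - 2*C2 + 4*C1 = 1. Solving gives C1 = -17/48, C2 = -13/12.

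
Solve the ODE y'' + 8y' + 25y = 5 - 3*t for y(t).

y = 149/625 - 3*t/25 + C1*cos(3*t)*exp(-4*t) + C2*exp(-4*t)*sin(3*t)

Characteristic equation r² + 8r + 25 = 0 has discriminant (8)² - 4·(25) = -36 < 0, so r = -4 ± 3i.
Hence y_h = C1*cos(3*t)*exp(-4*t) + C2*exp(-4*t)*sin(3*t).
For the particular solution try y_p = A0 + A1*t. Substituting and matching coefficients of each power of t gives A0 = 149/625, A1 = -3/25, so y_p = 149/625 - 3*t/25.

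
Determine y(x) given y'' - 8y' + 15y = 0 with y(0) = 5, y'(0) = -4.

y = -19*exp(5*x)/2 + 29*exp(3*x)/2

Characteristic equation r² - 8r + 15 = 0 factors as (r - 5)(r - 3) = 0, so r = 5, 3.
Hence y_h = C1*exp(5*x) + C2*exp(3*x).
Apply the initial conditions: y(0) = C1 + C2 = 5 and y'(0) = 3*C2 + 5*C1 = -4. Solving gives C1 = -19/2, C2 = 29/2.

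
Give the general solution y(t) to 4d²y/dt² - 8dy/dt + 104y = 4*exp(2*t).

y = exp(2*t)/26 + C1*cos(5*t)*exp(t) + C2*exp(t)*sin(5*t)

Divide through by 4: y'' - 2y' + 26y = exp(2*t).
Characteristic equation r² - 2r + 26 = 0 has discriminant (-2)² - 4·(26) = -100 < 0, so r = 1 ± 5i.
Hence y_h = C1*cos(5*t)*exp(t) + C2*exp(t)*sin(5*t).
Try y_p = A*exp(2*t). Substituting into the equation and dividing by exp(2*t) gives A = 1/26, so y_p = exp(2*t)/26.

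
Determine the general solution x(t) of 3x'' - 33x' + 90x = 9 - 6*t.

Divide through by 3: x'' - 11x' + 30x = 3 - 2*t.
Characteristic equation r² - 11r + 30 = 0 factors as (r - 5)(r - 6) = 0, so r = 5, 6.
Hence x_h = C1*exp(5*t) + C2*exp(6*t).
For the particular solution try x_p = A0 + A1*t. Substituting and matching coefficients of each power of t gives A0 = 17/225, A1 = -1/15, so x_p = 17/225 - t/15.

x = 17/225 - t/15 + C1*exp(5*t) + C2*exp(6*t)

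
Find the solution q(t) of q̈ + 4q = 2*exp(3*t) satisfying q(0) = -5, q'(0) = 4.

Characteristic equation r² + 4 = 0 has discriminant (0)² - 4·(4) = -16 < 0, so r = ± 2i.
Hence q_h = C1*cos(2*t) + C2*sin(2*t).
Try q_p = A*exp(3*t). Substituting into the equation and dividing by exp(3*t) gives A = 2/13, so q_p = 2*exp(3*t)/13.
General solution: q = 2*exp(3*t)/13 + C1*cos(2*t) + C2*sin(2*t).
Apply the initial conditions: q(0) = 2/13 + C1 = -5 and q'(0) = 6/13 + 2*C2 = 4. Solving gives C1 = -67/13, C2 = 23/13.

q = -67*cos(2*t)/13 + 2*exp(3*t)/13 + 23*sin(2*t)/13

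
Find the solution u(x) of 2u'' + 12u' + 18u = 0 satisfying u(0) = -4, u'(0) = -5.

Divide through by 2: u'' + 6u' + 9u = 0.
Characteristic equation r² + 6r + 9 = 0 has discriminant (6)² - 4·(9) = 0, so r = -3 is a repeated root.
Hence u_h = (C1 + C2*x)*exp(-3*x).
Apply the initial conditions: u(0) = C1 = -4 and u'(0) = C2 - 3*C1 = -5. Solving gives C1 = -4, C2 = -17.

u = -4*exp(-3*x) - 17*x*exp(-3*x)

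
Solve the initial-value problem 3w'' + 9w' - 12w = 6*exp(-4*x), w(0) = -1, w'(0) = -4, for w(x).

Divide through by 3: w'' + 3w' - 4w = 2*exp(-4*x).
Characteristic equation r² + 3r - 4 = 0 factors as (r - 1)(r + 4) = 0, so r = 1, -4.
Hence w_h = C1*exp(x) + C2*exp(-4*x).
Since exp(-4*x) solves the homogeneous equation (r = -4 is a root of multiplicity 1), multiply the trial by x. Try w_p = A*x*exp(-4*x). Substituting into the equation and dividing by exp(-4*x) gives A = -2/5, so w_p = -2*x*exp(-4*x)/5.
General solution: w = C1*exp(x) + C2*exp(-4*x) - 2*x*exp(-4*x)/5.
Apply the initial conditions: w(0) = C1 + C2 = -1 and w'(0) = -2/5 + C1 - 4*C2 = -4. Solving gives C1 = -38/25, C2 = 13/25.

w = -38*exp(x)/25 + 13*exp(-4*x)/25 - 2*x*exp(-4*x)/5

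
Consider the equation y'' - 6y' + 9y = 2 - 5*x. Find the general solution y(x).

Characteristic equation r² - 6r + 9 = 0 has discriminant (-6)² - 4·(9) = 0, so r = 3 is a repeated root.
Hence y_h = (C1 + C2*x)*exp(3*x).
For the particular solution try y_p = A0 + A1*x. Substituting and matching coefficients of each power of x gives A0 = -4/27, A1 = -5/9, so y_p = -4/27 - 5*x/9.

y = -4/27 - 5*x/9 + C1*exp(3*x) + C2*x*exp(3*x)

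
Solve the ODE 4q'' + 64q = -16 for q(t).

Divide through by 4: q'' + 16q = -4.
Characteristic equation r² + 16 = 0 has discriminant (0)² - 4·(16) = -64 < 0, so r = ± 4i.
Hence q_h = C1*cos(4*t) + C2*sin(4*t).
For the particular solution try q_p = A0. Substituting and matching coefficients of each power of t gives A0 = -1/4, so q_p = -1/4.

q = -1/4 + C1*cos(4*t) + C2*sin(4*t)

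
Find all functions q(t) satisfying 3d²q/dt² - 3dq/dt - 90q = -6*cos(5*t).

Divide through by 3: q'' - q' - 30q = -2*cos(5*t).
Characteristic equation r² - r - 30 = 0 factors as (r + 5)(r - 6) = 0, so r = -5, 6.
Hence q_h = C1*exp(-5*t) + C2*exp(6*t).
Try q_p = A*cos(5*t) + B*sin(5*t). Substituting and equating the coefficients of cos(5t) and sin(5t) gives A = 11/305, B = 1/305, so q_p = sin(5*t)/305 + 11*cos(5*t)/305.

q = sin(5*t)/305 + 11*cos(5*t)/305 + C1*exp(-5*t) + C2*exp(6*t)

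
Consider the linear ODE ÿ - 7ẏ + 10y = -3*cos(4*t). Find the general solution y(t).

Characteristic equation r² - 7r + 10 = 0 factors as (r - 2)(r - 5) = 0, so r = 2, 5.
Hence y_h = C1*exp(2*t) + C2*exp(5*t).
Try y_p = A*cos(4*t) + B*sin(4*t). Substituting and equating the coefficients of cos(4t) and sin(4t) gives A = 9/410, B = 21/205, so y_p = 9*cos(4*t)/410 + 21*sin(4*t)/205.

y = 9*cos(4*t)/410 + 21*sin(4*t)/205 + C1*exp(2*t) + C2*exp(5*t)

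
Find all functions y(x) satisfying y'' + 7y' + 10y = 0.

y = C1*exp(-5*x) + C2*exp(-2*x)

Characteristic equation r² + 7r + 10 = 0 factors as (r + 5)(r + 2) = 0, so r = -5, -2.
Hence y_h = C1*exp(-5*x) + C2*exp(-2*x).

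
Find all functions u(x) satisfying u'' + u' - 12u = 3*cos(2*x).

Characteristic equation r² + r - 12 = 0 factors as (r - 3)(r + 4) = 0, so r = 3, -4.
Hence u_h = C1*exp(3*x) + C2*exp(-4*x).
Try u_p = A*cos(2*x) + B*sin(2*x). Substituting and equating the coefficients of cos(2x) and sin(2x) gives A = -12/65, B = 3/130, so u_p = -12*cos(2*x)/65 + 3*sin(2*x)/130.

u = -12*cos(2*x)/65 + 3*sin(2*x)/130 + C1*exp(3*x) + C2*exp(-4*x)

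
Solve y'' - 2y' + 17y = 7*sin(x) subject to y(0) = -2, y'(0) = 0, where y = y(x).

Characteristic equation r² - 2r + 17 = 0 has discriminant (-2)² - 4·(17) = -64 < 0, so r = 1 ± 4i.
Hence y_h = C1*cos(4*x)*exp(x) + C2*exp(x)*sin(4*x).
Try y_p = A*cos(x) + B*sin(x). Substituting and equating the coefficients of cos(x) and sin(x) gives A = 7/130, B = 28/65, so y_p = 7*cos(x)/130 + 28*sin(x)/65.
General solution: y = 7*cos(x)/130 + 28*sin(x)/65 + C1*cos(4*x)*exp(x) + C2*exp(x)*sin(4*x).
Apply the initial conditions: y(0) = 7/130 + C1 = -2 and y'(0) = 28/65 + C1 + 4*C2 = 0. Solving gives C1 = -267/130, C2 = 211/520.

y = 7*cos(x)/130 + 28*sin(x)/65 - 267*cos(4*x)*exp(x)/130 + 211*exp(x)*sin(4*x)/520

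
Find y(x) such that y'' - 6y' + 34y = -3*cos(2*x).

y = -5*cos(2*x)/58 + sin(2*x)/29 + C1*cos(5*x)*exp(3*x) + C2*exp(3*x)*sin(5*x)

Characteristic equation r² - 6r + 34 = 0 has discriminant (-6)² - 4·(34) = -100 < 0, so r = 3 ± 5i.
Hence y_h = C1*cos(5*x)*exp(3*x) + C2*exp(3*x)*sin(5*x).
Try y_p = A*cos(2*x) + B*sin(2*x). Substituting and equating the coefficients of cos(2x) and sin(2x) gives A = -5/58, B = 1/29, so y_p = -5*cos(2*x)/58 + sin(2*x)/29.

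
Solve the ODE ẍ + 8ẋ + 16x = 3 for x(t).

x = 3/16 + C1*exp(-4*t) + C2*t*exp(-4*t)

Characteristic equation r² + 8r + 16 = 0 has discriminant (8)² - 4·(16) = 0, so r = -4 is a repeated root.
Hence x_h = (C1 + C2*t)*exp(-4*t).
For the particular solution try x_p = A0. Substituting and matching coefficients of each power of t gives A0 = 3/16, so x_p = 3/16.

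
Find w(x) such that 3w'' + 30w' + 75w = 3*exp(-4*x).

Divide through by 3: w'' + 10w' + 25w = exp(-4*x).
Characteristic equation r² + 10r + 25 = 0 has discriminant (10)² - 4·(25) = 0, so r = -5 is a repeated root.
Hence w_h = (C1 + C2*x)*exp(-5*x).
Try w_p = A*exp(-4*x). Substituting into the equation and dividing by exp(-4*x) gives A = 1, so w_p = exp(-4*x).

w = C1*exp(-5*x) + C2*x*exp(-5*x) + exp(-4*x)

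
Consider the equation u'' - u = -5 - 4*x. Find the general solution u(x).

Characteristic equation r² - 1 = 0 factors as (r + 1)(r - 1) = 0, so r = -1, 1.
Hence u_h = C1*exp(-x) + C2*exp(x).
For the particular solution try u_p = A0 + A1*x. Substituting and matching coefficients of each power of x gives A0 = 5, A1 = 4, so u_p = 5 + 4*x.

u = 5 + 4*x + C1*exp(-x) + C2*exp(x)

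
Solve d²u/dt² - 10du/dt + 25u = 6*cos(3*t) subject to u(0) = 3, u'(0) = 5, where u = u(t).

u = -45*sin(3*t)/289 + 24*cos(3*t)/289 + 843*exp(5*t)/289 - 155*t*exp(5*t)/17

Characteristic equation r² - 10r + 25 = 0 has discriminant (-10)² - 4·(25) = 0, so r = 5 is a repeated root.
Hence u_h = (C1 + C2*t)*exp(5*t).
Try u_p = A*cos(3*t) + B*sin(3*t). Substituting and equating the coefficients of cos(3t) and sin(3t) gives A = 24/289, B = -45/289, so u_p = -45*sin(3*t)/289 + 24*cos(3*t)/289.
General solution: u = -45*sin(3*t)/289 + 24*cos(3*t)/289 + C1*exp(5*t) + C2*t*exp(5*t).
Apply the initial conditions: u(0) = 24/289 + C1 = 3 and u'(0) = -135/289 + C2 + 5*C1 = 5. Solving gives C1 = 843/289, C2 = -155/17.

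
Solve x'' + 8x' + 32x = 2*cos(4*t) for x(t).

x = sin(4*t)/20 + cos(4*t)/40 + C1*cos(4*t)*exp(-4*t) + C2*exp(-4*t)*sin(4*t)

Characteristic equation r² + 8r + 32 = 0 has discriminant (8)² - 4·(32) = -64 < 0, so r = -4 ± 4i.
Hence x_h = C1*cos(4*t)*exp(-4*t) + C2*exp(-4*t)*sin(4*t).
Try x_p = A*cos(4*t) + B*sin(4*t). Substituting and equating the coefficients of cos(4t) and sin(4t) gives A = 1/40, B = 1/20, so x_p = sin(4*t)/20 + cos(4*t)/40.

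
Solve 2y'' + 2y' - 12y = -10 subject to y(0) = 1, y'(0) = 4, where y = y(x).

y = 5/6 - 11*exp(-3*x)/15 + 9*exp(2*x)/10

Divide through by 2: y'' + y' - 6y = -5.
Characteristic equation r² + r - 6 = 0 factors as (r + 3)(r - 2) = 0, so r = -3, 2.
Hence y_h = C1*exp(-3*x) + C2*exp(2*x).
For the particular solution try y_p = A0. Substituting and matching coefficients of each power of x gives A0 = 5/6, so y_p = 5/6.
General solution: y = 5/6 + C1*exp(-3*x) + C2*exp(2*x).
Apply the initial conditions: y(0) = 5/6 + C1 + C2 = 1 and y'(0) = -3*C1 + 2*C2 = 4. Solving gives C1 = -11/15, C2 = 9/10.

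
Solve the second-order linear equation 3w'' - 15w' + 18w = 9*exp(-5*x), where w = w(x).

w = 3*exp(-5*x)/56 + C1*exp(2*x) + C2*exp(3*x)

Divide through by 3: w'' - 5w' + 6w = 3*exp(-5*x).
Characteristic equation r² - 5r + 6 = 0 factors as (r - 2)(r - 3) = 0, so r = 2, 3.
Hence w_h = C1*exp(2*x) + C2*exp(3*x).
Try w_p = A*exp(-5*x). Substituting into the equation and dividing by exp(-5*x) gives A = 3/56, so w_p = 3*exp(-5*x)/56.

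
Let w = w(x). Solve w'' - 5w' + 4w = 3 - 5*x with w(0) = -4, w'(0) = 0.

Characteristic equation r² - 5r + 4 = 0 factors as (r - 4)(r - 1) = 0, so r = 4, 1.
Hence w_h = C1*exp(4*x) + C2*exp(x).
For the particular solution try w_p = A0 + A1*x. Substituting and matching coefficients of each power of x gives A0 = -13/16, A1 = -5/4, so w_p = -13/16 - 5*x/4.
General solution: w = -13/16 - 5*x/4 + C1*exp(4*x) + C2*exp(x).
Apply the initial conditions: w(0) = -13/16 + C1 + C2 = -4 and w'(0) = -5/4 + C2 + 4*C1 = 0. Solving gives C1 = 71/48, C2 = -14/3.

w = -13/16 - 14*exp(x)/3 - 5*x/4 + 71*exp(4*x)/48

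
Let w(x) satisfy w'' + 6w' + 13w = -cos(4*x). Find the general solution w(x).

Characteristic equation r² + 6r + 13 = 0 has discriminant (6)² - 4·(13) = -16 < 0, so r = -3 ± 2i.
Hence w_h = C1*cos(2*x)*exp(-3*x) + C2*exp(-3*x)*sin(2*x).
Try w_p = A*cos(4*x) + B*sin(4*x). Substituting and equating the coefficients of cos(4x) and sin(4x) gives A = 1/195, B = -8/195, so w_p = -8*sin(4*x)/195 + cos(4*x)/195.

w = -8*sin(4*x)/195 + cos(4*x)/195 + C1*cos(2*x)*exp(-3*x) + C2*exp(-3*x)*sin(2*x)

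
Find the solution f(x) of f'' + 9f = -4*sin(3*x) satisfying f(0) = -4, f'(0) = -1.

f = -4*cos(3*x) - 5*sin(3*x)/9 + 2*x*cos(3*x)/3

Characteristic equation r² + 9 = 0 has discriminant (0)² - 4·(9) = -36 < 0, so r = ± 3i.
Hence f_h = C1*cos(3*x) + C2*sin(3*x).
Since ±3i are characteristic roots, multiply the trial by x. Try f_p = x*(A*cos(3*x) + B*sin(3*x)). Substituting and equating the coefficients of cos(3x) and sin(3x) gives A = 2/3, B = 0, so f_p = 2*x*cos(3*x)/3.
General solution: f = C1*cos(3*x) + C2*sin(3*x) + 2*x*cos(3*x)/3.
Apply the initial conditions: f(0) = C1 = -4 and f'(0) = 2/3 + 3*C2 = -1. Solving gives C1 = -4, C2 = -5/9.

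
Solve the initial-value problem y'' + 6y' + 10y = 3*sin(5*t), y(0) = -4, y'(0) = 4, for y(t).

y = -2*cos(5*t)/25 - sin(5*t)/25 - 189*exp(-3*t)*sin(t)/25 - 98*cos(t)*exp(-3*t)/25

Characteristic equation r² + 6r + 10 = 0 has discriminant (6)² - 4·(10) = -4 < 0, so r = -3 ± i.
Hence y_h = C1*cos(t)*exp(-3*t) + C2*exp(-3*t)*sin(t).
Try y_p = A*cos(5*t) + B*sin(5*t). Substituting and equating the coefficients of cos(5t) and sin(5t) gives A = -2/25, B = -1/25, so y_p = -2*cos(5*t)/25 - sin(5*t)/25.
General solution: y = -2*cos(5*t)/25 - sin(5*t)/25 + C1*cos(t)*exp(-3*t) + C2*exp(-3*t)*sin(t).
Apply the initial conditions: y(0) = -2/25 + C1 = -4 and y'(0) = -1/5 + C2 - 3*C1 = 4. Solving gives C1 = -98/25, C2 = -189/25.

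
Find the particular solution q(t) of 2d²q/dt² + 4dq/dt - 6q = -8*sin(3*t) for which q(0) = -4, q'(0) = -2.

q = -19*exp(t)/5 - exp(-3*t)/3 + 2*cos(3*t)/15 + 4*sin(3*t)/15

Divide through by 2: q'' + 2q' - 3q = -4*sin(3*t).
Characteristic equation r² + 2r - 3 = 0 factors as (r - 1)(r + 3) = 0, so r = 1, -3.
Hence q_h = C1*exp(t) + C2*exp(-3*t).
Try q_p = A*cos(3*t) + B*sin(3*t). Substituting and equating the coefficients of cos(3t) and sin(3t) gives A = 2/15, B = 4/15, so q_p = 2*cos(3*t)/15 + 4*sin(3*t)/15.
General solution: q = 2*cos(3*t)/15 + 4*sin(3*t)/15 + C1*exp(t) + C2*exp(-3*t).
Apply the initial conditions: q(0) = 2/15 + C1 + C2 = -4 and q'(0) = 4/5 + C1 - 3*C2 = -2. Solving gives C1 = -19/5, C2 = -1/3.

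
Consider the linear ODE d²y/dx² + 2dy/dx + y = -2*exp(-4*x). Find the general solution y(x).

Characteristic equation r² + 2r + 1 = 0 has discriminant (2)² - 4·(1) = 0, so r = -1 is a repeated root.
Hence y_h = (C1 + C2*x)*exp(-x).
Try y_p = A*exp(-4*x). Substituting into the equation and dividing by exp(-4*x) gives A = -2/9, so y_p = -2*exp(-4*x)/9.

y = -2*exp(-4*x)/9 + C1*exp(-x) + C2*x*exp(-x)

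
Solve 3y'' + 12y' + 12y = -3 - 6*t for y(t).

y = 1/4 - t/2 + C1*exp(-2*t) + C2*t*exp(-2*t)

Divide through by 3: y'' + 4y' + 4y = -1 - 2*t.
Characteristic equation r² + 4r + 4 = 0 has discriminant (4)² - 4·(4) = 0, so r = -2 is a repeated root.
Hence y_h = (C1 + C2*t)*exp(-2*t).
For the particular solution try y_p = A0 + A1*t. Substituting and matching coefficients of each power of t gives A0 = 1/4, A1 = -1/2, so y_p = 1/4 - t/2.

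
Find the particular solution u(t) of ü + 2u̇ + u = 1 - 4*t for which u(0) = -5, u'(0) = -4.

Characteristic equation r² + 2r + 1 = 0 has discriminant (2)² - 4·(1) = 0, so r = -1 is a repeated root.
Hence u_h = (C1 + C2*t)*exp(-t).
For the particular solution try u_p = A0 + A1*t. Substituting and matching coefficients of each power of t gives A0 = 9, A1 = -4, so u_p = 9 - 4*t.
General solution: u = 9 - 4*t + C1*exp(-t) + C2*t*exp(-t).
Apply the initial conditions: u(0) = 9 + C1 = -5 and u'(0) = -4 + C2 - C1 = -4. Solving gives C1 = -14, C2 = -14.

u = 9 - 14*exp(-t) - 4*t - 14*t*exp(-t)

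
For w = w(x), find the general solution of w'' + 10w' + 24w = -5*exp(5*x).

w = -5*exp(5*x)/99 + C1*exp(-6*x) + C2*exp(-4*x)

Characteristic equation r² + 10r + 24 = 0 factors as (r + 6)(r + 4) = 0, so r = -6, -4.
Hence w_h = C1*exp(-6*x) + C2*exp(-4*x).
Try w_p = A*exp(5*x). Substituting into the equation and dividing by exp(5*x) gives A = -5/99, so w_p = -5*exp(5*x)/99.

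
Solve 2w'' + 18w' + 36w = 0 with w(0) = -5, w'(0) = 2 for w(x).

w = -28*exp(-3*x)/3 + 13*exp(-6*x)/3

Divide through by 2: w'' + 9w' + 18w = 0.
Characteristic equation r² + 9r + 18 = 0 factors as (r + 6)(r + 3) = 0, so r = -6, -3.
Hence w_h = C1*exp(-6*x) + C2*exp(-3*x).
Apply the initial conditions: w(0) = C1 + C2 = -5 and w'(0) = -6*C1 - 3*C2 = 2. Solving gives C1 = 13/3, C2 = -28/3.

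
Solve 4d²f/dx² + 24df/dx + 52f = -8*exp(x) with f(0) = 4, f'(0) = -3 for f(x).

Divide through by 4: f'' + 6f' + 13f = -2*exp(x).
Characteristic equation r² + 6r + 13 = 0 has discriminant (6)² - 4·(13) = -16 < 0, so r = -3 ± 2i.
Hence f_h = C1*cos(2*x)*exp(-3*x) + C2*exp(-3*x)*sin(2*x).
Try f_p = A*exp(x). Substituting into the equation and dividing by exp(x) gives A = -1/10, so f_p = -exp(x)/10.
General solution: f = -exp(x)/10 + C1*cos(2*x)*exp(-3*x) + C2*exp(-3*x)*sin(2*x).
Apply the initial conditions: f(0) = -1/10 + C1 = 4 and f'(0) = -1/10 - 3*C1 + 2*C2 = -3. Solving gives C1 = 41/10, C2 = 47/10.

f = -exp(x)/10 + 41*cos(2*x)*exp(-3*x)/10 + 47*exp(-3*x)*sin(2*x)/10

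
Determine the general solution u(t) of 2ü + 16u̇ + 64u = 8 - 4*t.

u = 9/64 - t/16 + C1*cos(4*t)*exp(-4*t) + C2*exp(-4*t)*sin(4*t)

Divide through by 2: u'' + 8u' + 32u = 4 - 2*t.
Characteristic equation r² + 8r + 32 = 0 has discriminant (8)² - 4·(32) = -64 < 0, so r = -4 ± 4i.
Hence u_h = C1*cos(4*t)*exp(-4*t) + C2*exp(-4*t)*sin(4*t).
For the particular solution try u_p = A0 + A1*t. Substituting and matching coefficients of each power of t gives A0 = 9/64, A1 = -1/16, so u_p = 9/64 - t/16.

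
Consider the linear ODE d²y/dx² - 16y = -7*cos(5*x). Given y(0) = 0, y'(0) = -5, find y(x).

y = -233*exp(4*x)/328 + 7*cos(5*x)/41 + 177*exp(-4*x)/328

Characteristic equation r² - 16 = 0 factors as (r - 4)(r + 4) = 0, so r = 4, -4.
Hence y_h = C1*exp(4*x) + C2*exp(-4*x).
Try y_p = A*cos(5*x) + B*sin(5*x). Substituting and equating the coefficients of cos(5x) and sin(5x) gives A = 7/41, B = 0, so y_p = 7*cos(5*x)/41.
General solution: y = 7*cos(5*x)/41 + C1*exp(4*x) + C2*exp(-4*x).
Apply the initial conditions: y(0) = 7/41 + C1 + C2 = 0 and y'(0) = -4*C2 + 4*C1 = -5. Solving gives C1 = -233/328, C2 = 177/328.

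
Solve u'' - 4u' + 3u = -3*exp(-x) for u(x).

u = -3*exp(-x)/8 + C1*exp(x) + C2*exp(3*x)

Characteristic equation r² - 4r + 3 = 0 factors as (r - 1)(r - 3) = 0, so r = 1, 3.
Hence u_h = C1*exp(x) + C2*exp(3*x).
Try u_p = A*exp(-x). Substituting into the equation and dividing by exp(-x) gives A = -3/8, so u_p = -3*exp(-x)/8.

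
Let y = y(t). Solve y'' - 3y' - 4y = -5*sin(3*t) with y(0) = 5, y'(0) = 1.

Characteristic equation r² - 3r - 4 = 0 factors as (r + 1)(r - 4) = 0, so r = -1, 4.
Hence y_h = C1*exp(-t) + C2*exp(4*t).
Try y_p = A*cos(3*t) + B*sin(3*t). Substituting and equating the coefficients of cos(3t) and sin(3t) gives A = -9/50, B = 13/50, so y_p = -9*cos(3*t)/50 + 13*sin(3*t)/50.
General solution: y = -9*cos(3*t)/50 + 13*sin(3*t)/50 + C1*exp(-t) + C2*exp(4*t).
Apply the initial conditions: y(0) = -9/50 + C1 + C2 = 5 and y'(0) = 39/50 - C1 + 4*C2 = 1. Solving gives C1 = 41/10, C2 = 27/25.

y = -9*cos(3*t)/50 + 13*sin(3*t)/50 + 27*exp(4*t)/25 + 41*exp(-t)/10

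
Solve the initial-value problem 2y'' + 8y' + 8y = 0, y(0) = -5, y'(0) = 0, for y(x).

Divide through by 2: y'' + 4y' + 4y = 0.
Characteristic equation r² + 4r + 4 = 0 has discriminant (4)² - 4·(4) = 0, so r = -2 is a repeated root.
Hence y_h = (C1 + C2*x)*exp(-2*x).
Apply the initial conditions: y(0) = C1 = -5 and y'(0) = C2 - 2*C1 = 0. Solving gives C1 = -5, C2 = -10.

y = -5*exp(-2*x) - 10*x*exp(-2*x)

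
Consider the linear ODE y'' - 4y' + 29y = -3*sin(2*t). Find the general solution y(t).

y = -75*sin(2*t)/689 - 24*cos(2*t)/689 + C1*cos(5*t)*exp(2*t) + C2*exp(2*t)*sin(5*t)

Characteristic equation r² - 4r + 29 = 0 has discriminant (-4)² - 4·(29) = -100 < 0, so r = 2 ± 5i.
Hence y_h = C1*cos(5*t)*exp(2*t) + C2*exp(2*t)*sin(5*t).
Try y_p = A*cos(2*t) + B*sin(2*t). Substituting and equating the coefficients of cos(2t) and sin(2t) gives A = -24/689, B = -75/689, so y_p = -75*sin(2*t)/689 - 24*cos(2*t)/689.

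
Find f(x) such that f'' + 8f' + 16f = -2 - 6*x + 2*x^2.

Characteristic equation r² + 8r + 16 = 0 has discriminant (8)² - 4·(16) = 0, so r = -4 is a repeated root.
Hence f_h = (C1 + C2*x)*exp(-4*x).
For the particular solution try f_p = A0 + A1*x + A2*x^2. Substituting and matching coefficients of each power of x gives A0 = 7/64, A1 = -1/2, A2 = 1/8, so f_p = 7/64 - x/2 + x^2/8.

f = 7/64 - x/2 + x**2/8 + C1*exp(-4*x) + C2*x*exp(-4*x)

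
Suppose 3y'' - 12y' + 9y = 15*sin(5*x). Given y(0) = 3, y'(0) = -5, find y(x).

y = -247*exp(3*x)/68 - 55*sin(5*x)/442 + 25*cos(5*x)/221 + 339*exp(x)/52

Divide through by 3: y'' - 4y' + 3y = 5*sin(5*x).
Characteristic equation r² - 4r + 3 = 0 factors as (r - 3)(r - 1) = 0, so r = 3, 1.
Hence y_h = C1*exp(3*x) + C2*exp(x).
Try y_p = A*cos(5*x) + B*sin(5*x). Substituting and equating the coefficients of cos(5x) and sin(5x) gives A = 25/221, B = -55/442, so y_p = -55*sin(5*x)/442 + 25*cos(5*x)/221.
General solution: y = -55*sin(5*x)/442 + 25*cos(5*x)/221 + C1*exp(3*x) + C2*exp(x).
Apply the initial conditions: y(0) = 25/221 + C1 + C2 = 3 and y'(0) = -275/442 + C2 + 3*C1 = -5. Solving gives C1 = -247/68, C2 = 339/52.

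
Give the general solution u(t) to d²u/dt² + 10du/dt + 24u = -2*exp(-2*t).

u = -exp(-2*t)/4 + C1*exp(-6*t) + C2*exp(-4*t)

Characteristic equation r² + 10r + 24 = 0 factors as (r + 6)(r + 4) = 0, so r = -6, -4.
Hence u_h = C1*exp(-6*t) + C2*exp(-4*t).
Try u_p = A*exp(-2*t). Substituting into the equation and dividing by exp(-2*t) gives A = -1/4, so u_p = -exp(-2*t)/4.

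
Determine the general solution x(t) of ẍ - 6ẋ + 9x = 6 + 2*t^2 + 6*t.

x = 34/27 + 2*t**2/9 + 26*t/27 + C1*exp(3*t) + C2*t*exp(3*t)

Characteristic equation r² - 6r + 9 = 0 has discriminant (-6)² - 4·(9) = 0, so r = 3 is a repeated root.
Hence x_h = (C1 + C2*t)*exp(3*t).
For the particular solution try x_p = A0 + A1*t + A2*t^2. Substituting and matching coefficients of each power of t gives A0 = 34/27, A1 = 26/27, A2 = 2/9, so x_p = 34/27 + 2*t^2/9 + 26*t/27.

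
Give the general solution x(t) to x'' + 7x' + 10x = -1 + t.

x = -17/100 + t/10 + C1*exp(-5*t) + C2*exp(-2*t)

Characteristic equation r² + 7r + 10 = 0 factors as (r + 5)(r + 2) = 0, so r = -5, -2.
Hence x_h = C1*exp(-5*t) + C2*exp(-2*t).
For the particular solution try x_p = A0 + A1*t. Substituting and matching coefficients of each power of t gives A0 = -17/100, A1 = 1/10, so x_p = -17/100 + t/10.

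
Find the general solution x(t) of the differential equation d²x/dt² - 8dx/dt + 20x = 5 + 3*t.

Characteristic equation r² - 8r + 20 = 0 has discriminant (-8)² - 4·(20) = -16 < 0, so r = 4 ± 2i.
Hence x_h = C1*cos(2*t)*exp(4*t) + C2*exp(4*t)*sin(2*t).
For the particular solution try x_p = A0 + A1*t. Substituting and matching coefficients of each power of t gives A0 = 31/100, A1 = 3/20, so x_p = 31/100 + 3*t/20.

x = 31/100 + 3*t/20 + C1*cos(2*t)*exp(4*t) + C2*exp(4*t)*sin(2*t)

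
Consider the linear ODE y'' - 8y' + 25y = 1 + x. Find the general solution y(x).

Characteristic equation r² - 8r + 25 = 0 has discriminant (-8)² - 4·(25) = -36 < 0, so r = 4 ± 3i.
Hence y_h = C1*cos(3*x)*exp(4*x) + C2*exp(4*x)*sin(3*x).
For the particular solution try y_p = A0 + A1*x. Substituting and matching coefficients of each power of x gives A0 = 33/625, A1 = 1/25, so y_p = 33/625 + x/25.

y = 33/625 + x/25 + C1*cos(3*x)*exp(4*x) + C2*exp(4*x)*sin(3*x)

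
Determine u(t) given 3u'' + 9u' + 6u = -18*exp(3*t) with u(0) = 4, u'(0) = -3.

Divide through by 3: u'' + 3u' + 2u = -6*exp(3*t).
Characteristic equation r² + 3r + 2 = 0 factors as (r + 2)(r + 1) = 0, so r = -2, -1.
Hence u_h = C1*exp(-2*t) + C2*exp(-t).
Try u_p = A*exp(3*t). Substituting into the equation and dividing by exp(3*t) gives A = -3/10, so u_p = -3*exp(3*t)/10.
General solution: u = -3*exp(3*t)/10 + C1*exp(-2*t) + C2*exp(-t).
Apply the initial conditions: u(0) = -3/10 + C1 + C2 = 4 and u'(0) = -9/10 - C2 - 2*C1 = -3. Solving gives C1 = -11/5, C2 = 13/2.

u = -11*exp(-2*t)/5 - 3*exp(3*t)/10 + 13*exp(-t)/2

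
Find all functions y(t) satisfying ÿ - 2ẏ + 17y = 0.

y = C1*cos(4*t)*exp(t) + C2*exp(t)*sin(4*t)

Characteristic equation r² - 2r + 17 = 0 has discriminant (-2)² - 4·(17) = -64 < 0, so r = 1 ± 4i.
Hence y_h = C1*cos(4*t)*exp(t) + C2*exp(t)*sin(4*t).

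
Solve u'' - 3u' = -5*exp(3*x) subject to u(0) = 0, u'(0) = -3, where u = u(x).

u = 4/9 - 4*exp(3*x)/9 - 5*x*exp(3*x)/3

Characteristic equation r² - 3r = 0 factors as (r - 3)r = 0, so r = 3, 0.
Hence u_h = C1*exp(3*x) + C2.
Since exp(3*x) solves the homogeneous equation (r = 3 is a root of multiplicity 1), multiply the trial by x. Try u_p = A*x*exp(3*x). Substituting into the equation and dividing by exp(3*x) gives A = -5/3, so u_p = -5*x*exp(3*x)/3.
General solution: u = C2 + C1*exp(3*x) - 5*x*exp(3*x)/3.
Apply the initial conditions: u(0) = C1 + C2 = 0 and u'(0) = -5/3 + 3*C1 = -3. Solving gives C1 = -4/9, C2 = 4/9.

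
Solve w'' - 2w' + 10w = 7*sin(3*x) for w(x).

w = 7*sin(3*x)/37 + 42*cos(3*x)/37 + C1*cos(3*x)*exp(x) + C2*exp(x)*sin(3*x)

Characteristic equation r² - 2r + 10 = 0 has discriminant (-2)² - 4·(10) = -36 < 0, so r = 1 ± 3i.
Hence w_h = C1*cos(3*x)*exp(x) + C2*exp(x)*sin(3*x).
Try w_p = A*cos(3*x) + B*sin(3*x). Substituting and equating the coefficients of cos(3x) and sin(3x) gives A = 42/37, B = 7/37, so w_p = 7*sin(3*x)/37 + 42*cos(3*x)/37.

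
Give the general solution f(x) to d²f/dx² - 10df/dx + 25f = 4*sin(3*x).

f = 16*sin(3*x)/289 + 30*cos(3*x)/289 + C1*exp(5*x) + C2*x*exp(5*x)

Characteristic equation r² - 10r + 25 = 0 has discriminant (-10)² - 4·(25) = 0, so r = 5 is a repeated root.
Hence f_h = (C1 + C2*x)*exp(5*x).
Try f_p = A*cos(3*x) + B*sin(3*x). Substituting and equating the coefficients of cos(3x) and sin(3x) gives A = 30/289, B = 16/289, so f_p = 16*sin(3*x)/289 + 30*cos(3*x)/289.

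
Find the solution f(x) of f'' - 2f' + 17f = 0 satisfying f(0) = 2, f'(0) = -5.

f = 2*cos(4*x)*exp(x) - 7*exp(x)*sin(4*x)/4

Characteristic equation r² - 2r + 17 = 0 has discriminant (-2)² - 4·(17) = -64 < 0, so r = 1 ± 4i.
Hence f_h = C1*cos(4*x)*exp(x) + C2*exp(x)*sin(4*x).
Apply the initial conditions: f(0) = C1 = 2 and f'(0) = C1 + 4*C2 = -5. Solving gives C1 = 2, C2 = -7/4.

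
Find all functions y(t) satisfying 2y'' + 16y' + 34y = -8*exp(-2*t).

Divide through by 2: y'' + 8y' + 17y = -4*exp(-2*t).
Characteristic equation r² + 8r + 17 = 0 has discriminant (8)² - 4·(17) = -4 < 0, so r = -4 ± i.
Hence y_h = C1*cos(t)*exp(-4*t) + C2*exp(-4*t)*sin(t).
Try y_p = A*exp(-2*t). Substituting into the equation and dividing by exp(-2*t) gives A = -4/5, so y_p = -4*exp(-2*t)/5.

y = -4*exp(-2*t)/5 + C1*cos(t)*exp(-4*t) + C2*exp(-4*t)*sin(t)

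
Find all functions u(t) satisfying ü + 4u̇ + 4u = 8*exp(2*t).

Characteristic equation r² + 4r + 4 = 0 has discriminant (4)² - 4·(4) = 0, so r = -2 is a repeated root.
Hence u_h = (C1 + C2*t)*exp(-2*t).
Try u_p = A*exp(2*t). Substituting into the equation and dividing by exp(2*t) gives A = 1/2, so u_p = exp(2*t)/2.

u = exp(2*t)/2 + C1*exp(-2*t) + C2*t*exp(-2*t)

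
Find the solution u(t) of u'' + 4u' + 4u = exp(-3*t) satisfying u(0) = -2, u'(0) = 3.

u = -3*exp(-2*t) + exp(-3*t)

Characteristic equation r² + 4r + 4 = 0 has discriminant (4)² - 4·(4) = 0, so r = -2 is a repeated root.
Hence u_h = (C1 + C2*t)*exp(-2*t).
Try u_p = A*exp(-3*t). Substituting into the equation and dividing by exp(-3*t) gives A = 1, so u_p = exp(-3*t).
General solution: u = C1*exp(-2*t) + C2*t*exp(-2*t) + exp(-3*t).
Apply the initial conditions: u(0) = 1 + C1 = -2 and u'(0) = -3 + C2 - 2*C1 = 3. Solving gives C1 = -3, C2 = 0.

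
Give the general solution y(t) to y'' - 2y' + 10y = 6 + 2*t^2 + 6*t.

y = 87/125 + t**2/5 + 17*t/25 + C1*cos(3*t)*exp(t) + C2*exp(t)*sin(3*t)

Characteristic equation r² - 2r + 10 = 0 has discriminant (-2)² - 4·(10) = -36 < 0, so r = 1 ± 3i.
Hence y_h = C1*cos(3*t)*exp(t) + C2*exp(t)*sin(3*t).
For the particular solution try y_p = A0 + A1*t + A2*t^2. Substituting and matching coefficients of each power of t gives A0 = 87/125, A1 = 17/25, A2 = 1/5, so y_p = 87/125 + t^2/5 + 17*t/25.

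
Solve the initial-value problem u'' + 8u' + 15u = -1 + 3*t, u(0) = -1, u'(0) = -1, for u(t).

Characteristic equation r² + 8r + 15 = 0 factors as (r + 5)(r + 3) = 0, so r = -5, -3.
Hence u_h = C1*exp(-5*t) + C2*exp(-3*t).
For the particular solution try u_p = A0 + A1*t. Substituting and matching coefficients of each power of t gives A0 = -13/75, A1 = 1/5, so u_p = -13/75 + t/5.
General solution: u = -13/75 + t/5 + C1*exp(-5*t) + C2*exp(-3*t).
Apply the initial conditions: u(0) = -13/75 + C1 + C2 = -1 and u'(0) = 1/5 - 5*C1 - 3*C2 = -1. Solving gives C1 = 46/25, C2 = -8/3.

u = -13/75 - 8*exp(-3*t)/3 + t/5 + 46*exp(-5*t)/25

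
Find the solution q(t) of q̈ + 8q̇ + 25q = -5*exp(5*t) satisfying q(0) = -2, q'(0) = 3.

Characteristic equation r² + 8r + 25 = 0 has discriminant (8)² - 4·(25) = -36 < 0, so r = -4 ± 3i.
Hence q_h = C1*cos(3*t)*exp(-4*t) + C2*exp(-4*t)*sin(3*t).
Try q_p = A*exp(5*t). Substituting into the equation and dividing by exp(5*t) gives A = -1/18, so q_p = -exp(5*t)/18.
General solution: q = -exp(5*t)/18 + C1*cos(3*t)*exp(-4*t) + C2*exp(-4*t)*sin(3*t).
Apply the initial conditions: q(0) = -1/18 + C1 = -2 and q'(0) = -5/18 - 4*C1 + 3*C2 = 3. Solving gives C1 = -35/18, C2 = -3/2.

q = -exp(5*t)/18 - 35*cos(3*t)*exp(-4*t)/18 - 3*exp(-4*t)*sin(3*t)/2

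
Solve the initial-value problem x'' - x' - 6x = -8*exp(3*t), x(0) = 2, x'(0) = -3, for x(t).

Characteristic equation r² - r - 6 = 0 factors as (r - 3)(r + 2) = 0, so r = 3, -2.
Hence x_h = C1*exp(3*t) + C2*exp(-2*t).
Since exp(3*t) solves the homogeneous equation (r = 3 is a root of multiplicity 1), multiply the trial by t. Try x_p = A*t*exp(3*t). Substituting into the equation and dividing by exp(3*t) gives A = -8/5, so x_p = -8*t*exp(3*t)/5.
General solution: x = C1*exp(3*t) + C2*exp(-2*t) - 8*t*exp(3*t)/5.
Apply the initial conditions: x(0) = C1 + C2 = 2 and x'(0) = -8/5 - 2*C2 + 3*C1 = -3. Solving gives C1 = 13/25, C2 = 37/25.

x = 13*exp(3*t)/25 + 37*exp(-2*t)/25 - 8*t*exp(3*t)/5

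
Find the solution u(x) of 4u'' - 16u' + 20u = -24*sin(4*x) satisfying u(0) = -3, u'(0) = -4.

u = -96*cos(4*x)/377 + 66*sin(4*x)/377 - 1035*cos(x)*exp(2*x)/377 + 298*exp(2*x)*sin(x)/377

Divide through by 4: u'' - 4u' + 5u = -6*sin(4*x).
Characteristic equation r² - 4r + 5 = 0 has discriminant (-4)² - 4·(5) = -4 < 0, so r = 2 ± i.
Hence u_h = C1*cos(x)*exp(2*x) + C2*exp(2*x)*sin(x).
Try u_p = A*cos(4*x) + B*sin(4*x). Substituting and equating the coefficients of cos(4x) and sin(4x) gives A = -96/377, B = 66/377, so u_p = -96*cos(4*x)/377 + 66*sin(4*x)/377.
General solution: u = -96*cos(4*x)/377 + 66*sin(4*x)/377 + C1*cos(x)*exp(2*x) + C2*exp(2*x)*sin(x).
Apply the initial conditions: u(0) = -96/377 + C1 = -3 and u'(0) = 264/377 + C2 + 2*C1 = -4. Solving gives C1 = -1035/377, C2 = 298/377.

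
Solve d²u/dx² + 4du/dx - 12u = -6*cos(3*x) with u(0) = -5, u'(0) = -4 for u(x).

u = -227*exp(2*x)/52 - 17*exp(-6*x)/20 - 8*sin(3*x)/65 + 14*cos(3*x)/65

Characteristic equation r² + 4r - 12 = 0 factors as (r + 6)(r - 2) = 0, so r = -6, 2.
Hence u_h = C1*exp(-6*x) + C2*exp(2*x).
Try u_p = A*cos(3*x) + B*sin(3*x). Substituting and equating the coefficients of cos(3x) and sin(3x) gives A = 14/65, B = -8/65, so u_p = -8*sin(3*x)/65 + 14*cos(3*x)/65.
General solution: u = -8*sin(3*x)/65 + 14*cos(3*x)/65 + C1*exp(-6*x) + C2*exp(2*x).
Apply the initial conditions: u(0) = 14/65 + C1 + C2 = -5 and u'(0) = -24/65 - 6*C1 + 2*C2 = -4. Solving gives C1 = -17/20, C2 = -227/52.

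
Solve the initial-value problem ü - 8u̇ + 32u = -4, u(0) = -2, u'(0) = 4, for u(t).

u = -1/8 - 15*cos(4*t)*exp(4*t)/8 + 23*exp(4*t)*sin(4*t)/8

Characteristic equation r² - 8r + 32 = 0 has discriminant (-8)² - 4·(32) = -64 < 0, so r = 4 ± 4i.
Hence u_h = C1*cos(4*t)*exp(4*t) + C2*exp(4*t)*sin(4*t).
For the particular solution try u_p = A0. Substituting and matching coefficients of each power of t gives A0 = -1/8, so u_p = -1/8.
General solution: u = -1/8 + C1*cos(4*t)*exp(4*t) + C2*exp(4*t)*sin(4*t).
Apply the initial conditions: u(0) = -1/8 + C1 = -2 and u'(0) = 4*C1 + 4*C2 = 4. Solving gives C1 = -15/8, C2 = 23/8.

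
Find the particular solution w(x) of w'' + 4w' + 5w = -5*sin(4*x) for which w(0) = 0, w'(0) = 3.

Characteristic equation r² + 4r + 5 = 0 has discriminant (4)² - 4·(5) = -4 < 0, so r = -2 ± i.
Hence w_h = C1*cos(x)*exp(-2*x) + C2*exp(-2*x)*sin(x).
Try w_p = A*cos(4*x) + B*sin(4*x). Substituting and equating the coefficients of cos(4x) and sin(4x) gives A = 80/377, B = 55/377, so w_p = 55*sin(4*x)/377 + 80*cos(4*x)/377.
General solution: w = 55*sin(4*x)/377 + 80*cos(4*x)/377 + C1*cos(x)*exp(-2*x) + C2*exp(-2*x)*sin(x).
Apply the initial conditions: w(0) = 80/377 + C1 = 0 and w'(0) = 220/377 + C2 - 2*C1 = 3. Solving gives C1 = -80/377, C2 = 751/377.

w = 55*sin(4*x)/377 + 80*cos(4*x)/377 - 80*cos(x)*exp(-2*x)/377 + 751*exp(-2*x)*sin(x)/377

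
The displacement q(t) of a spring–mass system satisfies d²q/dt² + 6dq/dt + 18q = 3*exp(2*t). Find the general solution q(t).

q = 3*exp(2*t)/34 + C1*cos(3*t)*exp(-3*t) + C2*exp(-3*t)*sin(3*t)

Characteristic equation r² + 6r + 18 = 0 has discriminant (6)² - 4·(18) = -36 < 0, so r = -3 ± 3i.
Hence q_h = C1*cos(3*t)*exp(-3*t) + C2*exp(-3*t)*sin(3*t).
Try q_p = A*exp(2*t). Substituting into the equation and dividing by exp(2*t) gives A = 3/34, so q_p = 3*exp(2*t)/34.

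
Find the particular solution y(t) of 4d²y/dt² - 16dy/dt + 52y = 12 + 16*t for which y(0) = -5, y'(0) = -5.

y = 55/169 + 4*t/13 - 900*cos(3*t)*exp(2*t)/169 + 301*exp(2*t)*sin(3*t)/169

Divide through by 4: y'' - 4y' + 13y = 3 + 4*t.
Characteristic equation r² - 4r + 13 = 0 has discriminant (-4)² - 4·(13) = -36 < 0, so r = 2 ± 3i.
Hence y_h = C1*cos(3*t)*exp(2*t) + C2*exp(2*t)*sin(3*t).
For the particular solution try y_p = A0 + A1*t. Substituting and matching coefficients of each power of t gives A0 = 55/169, A1 = 4/13, so y_p = 55/169 + 4*t/13.
General solution: y = 55/169 + 4*t/13 + C1*cos(3*t)*exp(2*t) + C2*exp(2*t)*sin(3*t).
Apply the initial conditions: y(0) = 55/169 + C1 = -5 and y'(0) = 4/13 + 2*C1 + 3*C2 = -5. Solving gives C1 = -900/169, C2 = 301/169.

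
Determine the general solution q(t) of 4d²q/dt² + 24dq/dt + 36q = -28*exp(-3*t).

Divide through by 4: q'' + 6q' + 9q = -7*exp(-3*t).
Characteristic equation r² + 6r + 9 = 0 has discriminant (6)² - 4·(9) = 0, so r = -3 is a repeated root.
Hence q_h = (C1 + C2*t)*exp(-3*t).
Since exp(-3*t) solves the homogeneous equation (r = -3 is a root of multiplicity 2), multiply the trial by t^2. Try q_p = A*t^2*exp(-3*t). Substituting into the equation and dividing by exp(-3*t) gives A = -7/2, so q_p = -7*t^2*exp(-3*t)/2.

q = C1*exp(-3*t) - 7*t**2*exp(-3*t)/2 + C2*t*exp(-3*t)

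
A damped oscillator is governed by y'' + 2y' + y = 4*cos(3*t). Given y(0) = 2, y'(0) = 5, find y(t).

y = -8*cos(3*t)/25 + 6*sin(3*t)/25 + 58*exp(-t)/25 + 33*t*exp(-t)/5

Characteristic equation r² + 2r + 1 = 0 has discriminant (2)² - 4·(1) = 0, so r = -1 is a repeated root.
Hence y_h = (C1 + C2*t)*exp(-t).
Try y_p = A*cos(3*t) + B*sin(3*t). Substituting and equating the coefficients of cos(3t) and sin(3t) gives A = -8/25, B = 6/25, so y_p = -8*cos(3*t)/25 + 6*sin(3*t)/25.
General solution: y = -8*cos(3*t)/25 + 6*sin(3*t)/25 + C1*exp(-t) + C2*t*exp(-t).
Apply the initial conditions: y(0) = -8/25 + C1 = 2 and y'(0) = 18/25 + C2 - C1 = 5. Solving gives C1 = 58/25, C2 = 33/5.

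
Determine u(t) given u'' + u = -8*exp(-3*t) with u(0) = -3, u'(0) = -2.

Characteristic equation r² + 1 = 0 has discriminant (0)² - 4·(1) = -4 < 0, so r = ± i.
Hence u_h = C1*cos(t) + C2*sin(t).
Try u_p = A*exp(-3*t). Substituting into the equation and dividing by exp(-3*t) gives A = -4/5, so u_p = -4*exp(-3*t)/5.
General solution: u = -4*exp(-3*t)/5 + C1*cos(t) + C2*sin(t).
Apply the initial conditions: u(0) = -4/5 + C1 = -3 and u'(0) = 12/5 + C2 = -2. Solving gives C1 = -11/5, C2 = -22/5.

u = -22*sin(t)/5 - 11*cos(t)/5 - 4*exp(-3*t)/5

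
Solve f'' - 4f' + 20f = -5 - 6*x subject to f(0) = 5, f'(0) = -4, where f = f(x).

Characteristic equation r² - 4r + 20 = 0 has discriminant (-4)² - 4·(20) = -64 < 0, so r = 2 ± 4i.
Hence f_h = C1*cos(4*x)*exp(2*x) + C2*exp(2*x)*sin(4*x).
For the particular solution try f_p = A0 + A1*x. Substituting and matching coefficients of each power of x gives A0 = -31/100, A1 = -3/10, so f_p = -31/100 - 3*x/10.
General solution: f = -31/100 - 3*x/10 + C1*cos(4*x)*exp(2*x) + C2*exp(2*x)*sin(4*x).
Apply the initial conditions: f(0) = -31/100 + C1 = 5 and f'(0) = -3/10 + 2*C1 + 4*C2 = -4. Solving gives C1 = 531/100, C2 = -179/50.

f = -31/100 - 3*x/10 - 179*exp(2*x)*sin(4*x)/50 + 531*cos(4*x)*exp(2*x)/100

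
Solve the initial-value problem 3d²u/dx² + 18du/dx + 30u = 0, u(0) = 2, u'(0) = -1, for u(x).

u = 2*cos(x)*exp(-3*x) + 5*exp(-3*x)*sin(x)

Divide through by 3: u'' + 6u' + 10u = 0.
Characteristic equation r² + 6r + 10 = 0 has discriminant (6)² - 4·(10) = -4 < 0, so r = -3 ± i.
Hence u_h = C1*cos(x)*exp(-3*x) + C2*exp(-3*x)*sin(x).
Apply the initial conditions: u(0) = C1 = 2 and u'(0) = C2 - 3*C1 = -1. Solving gives C1 = 2, C2 = 5.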